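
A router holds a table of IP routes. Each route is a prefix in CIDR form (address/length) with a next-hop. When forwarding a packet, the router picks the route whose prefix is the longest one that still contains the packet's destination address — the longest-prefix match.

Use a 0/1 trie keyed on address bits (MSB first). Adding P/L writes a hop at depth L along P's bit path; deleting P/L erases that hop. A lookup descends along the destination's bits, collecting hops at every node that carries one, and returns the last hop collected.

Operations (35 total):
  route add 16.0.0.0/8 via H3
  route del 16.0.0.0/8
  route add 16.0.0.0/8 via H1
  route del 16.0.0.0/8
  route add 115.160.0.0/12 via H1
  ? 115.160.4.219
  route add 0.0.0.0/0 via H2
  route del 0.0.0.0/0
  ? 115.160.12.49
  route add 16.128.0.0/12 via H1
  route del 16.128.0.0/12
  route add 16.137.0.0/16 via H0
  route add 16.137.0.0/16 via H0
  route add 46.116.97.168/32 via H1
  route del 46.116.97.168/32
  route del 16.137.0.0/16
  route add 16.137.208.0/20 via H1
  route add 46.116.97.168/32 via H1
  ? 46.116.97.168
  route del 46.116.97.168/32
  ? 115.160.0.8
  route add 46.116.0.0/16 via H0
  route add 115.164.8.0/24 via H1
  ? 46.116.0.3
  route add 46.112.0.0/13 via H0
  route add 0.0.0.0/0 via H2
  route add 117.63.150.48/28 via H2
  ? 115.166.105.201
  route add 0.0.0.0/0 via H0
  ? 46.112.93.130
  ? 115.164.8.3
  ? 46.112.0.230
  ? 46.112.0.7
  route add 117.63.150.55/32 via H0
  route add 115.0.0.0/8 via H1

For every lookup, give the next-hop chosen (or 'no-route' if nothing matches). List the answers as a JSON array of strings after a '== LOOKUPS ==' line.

Apply in order:
  add 16.0.0.0/8 -> H3 at depth 8
  - 16.0.0.0/8 clear@8
  add 16.0.0.0/8 -> H1 at depth 8
  - 16.0.0.0/8 clear@8
  add 115.160.0.0/12 -> H1 at depth 12
  lookup 115.160.4.219: bits 011100111010 walk d0:-→d1:-→d2:-→d3:-→d4:-→d5:-→d6:-→d7:-→d8:-→d9:-→d10:-→d11:-→d12:H1 -> H1
  add 0.0.0.0/0 -> H2 at depth 0
  - 0.0.0.0/0 clear@0
  lookup 115.160.12.49: bits 011100111010 walk d0:-→d1:-→d2:-→d3:-→d4:-→d5:-→d6:-→d7:-→d8:-→d9:-→d10:-→d11:-→d12:H1 -> H1
  add 16.128.0.0/12 -> H1 at depth 12
  - 16.128.0.0/12 clear@12
  add 16.137.0.0/16 -> H0 at depth 16
  add 16.137.0.0/16 -> H0 at depth 16
  add 46.116.97.168/32 -> H1 at depth 32
  - 46.116.97.168/32 clear@32
  - 16.137.0.0/16 clear@16
  add 16.137.208.0/20 -> H1 at depth 20
  add 46.116.97.168/32 -> H1 at depth 32
  lookup 46.116.97.168: bits 00101110011101000110000110101000 walk d0:-→d1:-→d2:-→d3:-→d4:-→d5:-→d6:-→d7:-→d8:-→d9:-→d10:-→d11:-→d12:-→d13:-→d14:-→d15:-→d16:-→d17:-→d18:-→d19:-→d20:-→d21:-→d22:-→d23:-→d24:-→d25:-→d26:-→d27:-→d28:-→d29:-→d30:-→d31:-→d32:H1 -> H1
  - 46.116.97.168/32 clear@32
  lookup 115.160.0.8: bits 011100111010 walk d0:-→d1:-→d2:-→d3:-→d4:-→d5:-→d6:-→d7:-→d8:-→d9:-→d10:-→d11:-→d12:H1 -> H1
  add 46.116.0.0/16 -> H0 at depth 16
  add 115.164.8.0/24 -> H1 at depth 24
  lookup 46.116.0.3: bits 00101110011101000 walk d0:-→d1:-→d2:-→d3:-→d4:-→d5:-→d6:-→d7:-→d8:-→d9:-→d10:-→d11:-→d12:-→d13:-→d14:-→d15:-→d16:H0→d17:- -> H0
  add 46.112.0.0/13 -> H0 at depth 13
  add 0.0.0.0/0 -> H2 at depth 0
  add 117.63.150.48/28 -> H2 at depth 28
  lookup 115.166.105.201: bits 01110011101001 walk d0:H2→d1:-→d2:-→d3:-→d4:-→d5:-→d6:-→d7:-→d8:-→d9:-→d10:-→d11:-→d12:H1→d13:-→d14:- -> H1
  add 0.0.0.0/0 -> H0 at depth 0
  lookup 46.112.93.130: bits 0010111001110 walk d0:H0→d1:-→d2:-→d3:-→d4:-→d5:-→d6:-→d7:-→d8:-→d9:-→d10:-→d11:-→d12:-→d13:H0 -> H0
  lookup 115.164.8.3: bits 011100111010010000001000 walk d0:H0→d1:-→d2:-→d3:-→d4:-→d5:-→d6:-→d7:-→d8:-→d9:-→d10:-→d11:-→d12:H1→d13:-→d14:-→d15:-→d16:-→d17:-→d18:-→d19:-→d20:-→d21:-→d22:-→d23:-→d24:H1 -> H1
  lookup 46.112.0.230: bits 0010111001110 walk d0:H0→d1:-→d2:-→d3:-→d4:-→d5:-→d6:-→d7:-→d8:-→d9:-→d10:-→d11:-→d12:-→d13:H0 -> H0
  lookup 46.112.0.7: bits 0010111001110 walk d0:H0→d1:-→d2:-→d3:-→d4:-→d5:-→d6:-→d7:-→d8:-→d9:-→d10:-→d11:-→d12:-→d13:H0 -> H0
  add 117.63.150.55/32 -> H0 at depth 32
  add 115.0.0.0/8 -> H1 at depth 8

== LOOKUPS ==
["H1","H1","H1","H1","H0","H1","H0","H1","H0","H0"]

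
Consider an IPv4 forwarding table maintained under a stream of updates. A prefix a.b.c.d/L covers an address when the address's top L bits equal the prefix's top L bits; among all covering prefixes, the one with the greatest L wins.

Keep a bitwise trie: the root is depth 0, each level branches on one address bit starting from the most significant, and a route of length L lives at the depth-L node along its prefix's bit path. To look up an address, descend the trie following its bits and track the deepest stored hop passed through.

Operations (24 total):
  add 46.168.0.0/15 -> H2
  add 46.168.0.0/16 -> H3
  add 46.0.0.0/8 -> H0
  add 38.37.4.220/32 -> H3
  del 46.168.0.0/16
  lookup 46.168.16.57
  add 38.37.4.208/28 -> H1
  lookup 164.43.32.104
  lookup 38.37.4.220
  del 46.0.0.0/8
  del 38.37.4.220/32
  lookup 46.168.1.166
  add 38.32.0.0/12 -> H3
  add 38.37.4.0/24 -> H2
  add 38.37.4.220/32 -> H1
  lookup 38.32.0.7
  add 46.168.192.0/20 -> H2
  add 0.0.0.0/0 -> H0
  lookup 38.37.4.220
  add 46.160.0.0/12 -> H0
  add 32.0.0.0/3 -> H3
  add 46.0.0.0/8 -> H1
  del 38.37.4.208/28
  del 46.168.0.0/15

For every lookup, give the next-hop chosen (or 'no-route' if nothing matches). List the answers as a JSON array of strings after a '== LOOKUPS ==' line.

Apply in order:
  + 46.168.0.0/15 (H2) depth=15
  + 46.168.0.0/16 (H3) depth=16
  + 46.0.0.0/8 (H0) depth=8
  + 38.37.4.220/32 (H3) depth=32
  del 46.168.0.0/16 (clear depth 16)
  lookup 46.168.16.57: bits 0010111010101000 walk d0:-→d1:-→d2:-→d3:-→d4:-→d5:-→d6:-→d7:-→d8:H0→d9:-→d10:-→d11:-→d12:-→d13:-→d14:-→d15:H2→d16:- -> H2
  + 38.37.4.208/28 (H1) depth=28
  lookup 164.43.32.104: bits ε walk d0:- -> no-route
  lookup 38.37.4.220: bits 00100110001001010000010011011100 walk d0:-→d1:-→d2:-→d3:-→d4:-→d5:-→d6:-→d7:-→d8:-→d9:-→d10:-→d11:-→d12:-→d13:-→d14:-→d15:-→d16:-→d17:-→d18:-→d19:-→d20:-→d21:-→d22:-→d23:-→d24:-→d25:-→d26:-→d27:-→d28:H1→d29:-→d30:-→d31:-→d32:H3 -> H3
  del 46.0.0.0/8 (clear depth 8)
  del 38.37.4.220/32 (clear depth 32)
  lookup 46.168.1.166: bits 0010111010101000 walk d0:-→d1:-→d2:-→d3:-→d4:-→d5:-→d6:-→d7:-→d8:-→d9:-→d10:-→d11:-→d12:-→d13:-→d14:-→d15:H2→d16:- -> H2
  + 38.32.0.0/12 (H3) depth=12
  + 38.37.4.0/24 (H2) depth=24
  + 38.37.4.220/32 (H1) depth=32
  lookup 38.32.0.7: bits 0010011000100 walk d0:-→d1:-→d2:-→d3:-→d4:-→d5:-→d6:-→d7:-→d8:-→d9:-→d10:-→d11:-→d12:H3→d13:- -> H3
  + 46.168.192.0/20 (H2) depth=20
  + 0.0.0.0/0 (H0) depth=0
  lookup 38.37.4.220: bits 00100110001001010000010011011100 walk d0:H0→d1:-→d2:-→d3:-→d4:-→d5:-→d6:-→d7:-→d8:-→d9:-→d10:-→d11:-→d12:H3→d13:-→d14:-→d15:-→d16:-→d17:-→d18:-→d19:-→d20:-→d21:-→d22:-→d23:-→d24:H2→d25:-→d26:-→d27:-→d28:H1→d29:-→d30:-→d31:-→d32:H1 -> H1
  + 46.160.0.0/12 (H0) depth=12
  + 32.0.0.0/3 (H3) depth=3
  + 46.0.0.0/8 (H1) depth=8
  del 38.37.4.208/28 (clear depth 28)
  del 46.168.0.0/15 (clear depth 15)

== LOOKUPS ==
["H2","no-route","H3","H2","H3","H1"]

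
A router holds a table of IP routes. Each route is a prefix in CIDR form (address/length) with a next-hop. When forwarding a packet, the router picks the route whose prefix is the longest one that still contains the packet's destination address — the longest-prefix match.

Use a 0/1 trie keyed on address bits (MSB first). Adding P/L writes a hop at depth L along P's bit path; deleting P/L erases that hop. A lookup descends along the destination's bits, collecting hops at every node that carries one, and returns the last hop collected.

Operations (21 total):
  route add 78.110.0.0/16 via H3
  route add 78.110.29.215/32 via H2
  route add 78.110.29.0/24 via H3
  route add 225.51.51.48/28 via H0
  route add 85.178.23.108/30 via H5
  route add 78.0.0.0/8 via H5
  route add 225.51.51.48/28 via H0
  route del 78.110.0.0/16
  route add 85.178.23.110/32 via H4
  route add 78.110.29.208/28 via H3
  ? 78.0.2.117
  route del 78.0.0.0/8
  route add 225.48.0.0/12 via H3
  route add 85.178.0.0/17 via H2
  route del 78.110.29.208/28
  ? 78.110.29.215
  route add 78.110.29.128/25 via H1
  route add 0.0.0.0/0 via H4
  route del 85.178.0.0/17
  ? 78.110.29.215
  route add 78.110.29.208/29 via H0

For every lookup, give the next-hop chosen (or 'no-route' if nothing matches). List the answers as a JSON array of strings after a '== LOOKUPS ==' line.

Apply in order:
  add 78.110.0.0/16 -> H3 at depth 16
  add 78.110.29.215/32 -> H2 at depth 32
  add 78.110.29.0/24 -> H3 at depth 24
  add 225.51.51.48/28 -> H0 at depth 28
  add 85.178.23.108/30 -> H5 at depth 30
  add 78.0.0.0/8 -> H5 at depth 8
  add 225.51.51.48/28 -> H0 at depth 28
  - 78.110.0.0/16 clear@16
  add 85.178.23.110/32 -> H4 at depth 32
  add 78.110.29.208/28 -> H3 at depth 28
  lookup 78.0.2.117: bits 010011100 walk d0:-→d1:-→d2:-→d3:-→d4:-→d5:-→d6:-→d7:-→d8:H5→d9:- -> H5
  - 78.0.0.0/8 clear@8
  add 225.48.0.0/12 -> H3 at depth 12
  add 85.178.0.0/17 -> H2 at depth 17
  - 78.110.29.208/28 clear@28
  lookup 78.110.29.215: bits 01001110011011100001110111010111 walk d0:-→d1:-→d2:-→d3:-→d4:-→d5:-→d6:-→d7:-→d8:-→d9:-→d10:-→d11:-→d12:-→d13:-→d14:-→d15:-→d16:-→d17:-→d18:-→d19:-→d20:-→d21:-→d22:-→d23:-→d24:H3→d25:-→d26:-→d27:-→d28:-→d29:-→d30:-→d31:-→d32:H2 -> H2
  add 78.110.29.128/25 -> H1 at depth 25
  add 0.0.0.0/0 -> H4 at depth 0
  - 85.178.0.0/17 clear@17
  lookup 78.110.29.215: bits 01001110011011100001110111010111 walk d0:H4→d1:-→d2:-→d3:-→d4:-→d5:-→d6:-→d7:-→d8:-→d9:-→d10:-→d11:-→d12:-→d13:-→d14:-→d15:-→d16:-→d17:-→d18:-→d19:-→d20:-→d21:-→d22:-→d23:-→d24:H3→d25:H1→d26:-→d27:-→d28:-→d29:-→d30:-→d31:-→d32:H2 -> H2
  add 78.110.29.208/29 -> H0 at depth 29

== LOOKUPS ==
["H5","H2","H2"]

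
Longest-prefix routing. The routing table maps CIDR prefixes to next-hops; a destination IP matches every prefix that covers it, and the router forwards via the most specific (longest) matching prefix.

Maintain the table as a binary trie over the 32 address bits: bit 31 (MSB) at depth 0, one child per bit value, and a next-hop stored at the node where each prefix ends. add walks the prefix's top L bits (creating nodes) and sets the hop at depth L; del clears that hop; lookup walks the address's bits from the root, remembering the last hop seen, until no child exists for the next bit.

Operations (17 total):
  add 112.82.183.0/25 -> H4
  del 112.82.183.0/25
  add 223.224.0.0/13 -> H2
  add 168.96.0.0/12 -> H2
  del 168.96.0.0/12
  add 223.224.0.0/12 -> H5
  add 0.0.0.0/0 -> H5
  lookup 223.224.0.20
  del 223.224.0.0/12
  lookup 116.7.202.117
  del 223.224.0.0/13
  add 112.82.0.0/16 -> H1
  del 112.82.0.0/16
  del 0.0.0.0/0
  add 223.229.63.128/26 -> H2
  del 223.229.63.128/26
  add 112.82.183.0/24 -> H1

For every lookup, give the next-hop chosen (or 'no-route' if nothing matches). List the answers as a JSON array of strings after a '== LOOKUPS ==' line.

Trace:
  add 112.82.183.0/25 -> H4 at depth 25
  del 112.82.183.0/25 (clear depth 25)
  add 223.224.0.0/13 -> H2 at depth 13
  add 168.96.0.0/12 -> H2 at depth 12
  del 168.96.0.0/12 (clear depth 12)
  add 223.224.0.0/12 -> H5 at depth 12
  add 0.0.0.0/0 -> H5 at depth 0
  lookup 223.224.0.20: bits 1101111111100 walk d0:H5→d1:-→d2:-→d3:-→d4:-→d5:-→d6:-→d7:-→d8:-→d9:-→d10:-→d11:-→d12:H5→d13:H2 -> H2
  del 223.224.0.0/12 (clear depth 12)
  lookup 116.7.202.117: bits 01110 walk d0:H5→d1:-→d2:-→d3:-→d4:-→d5:- -> H5
  del 223.224.0.0/13 (clear depth 13)
  add 112.82.0.0/16 -> H1 at depth 16
  del 112.82.0.0/16 (clear depth 16)
  del 0.0.0.0/0 (clear depth 0)
  add 223.229.63.128/26 -> H2 at depth 26
  del 223.229.63.128/26 (clear depth 26)
  add 112.82.183.0/24 -> H1 at depth 24

== LOOKUPS ==
["H2","H5"]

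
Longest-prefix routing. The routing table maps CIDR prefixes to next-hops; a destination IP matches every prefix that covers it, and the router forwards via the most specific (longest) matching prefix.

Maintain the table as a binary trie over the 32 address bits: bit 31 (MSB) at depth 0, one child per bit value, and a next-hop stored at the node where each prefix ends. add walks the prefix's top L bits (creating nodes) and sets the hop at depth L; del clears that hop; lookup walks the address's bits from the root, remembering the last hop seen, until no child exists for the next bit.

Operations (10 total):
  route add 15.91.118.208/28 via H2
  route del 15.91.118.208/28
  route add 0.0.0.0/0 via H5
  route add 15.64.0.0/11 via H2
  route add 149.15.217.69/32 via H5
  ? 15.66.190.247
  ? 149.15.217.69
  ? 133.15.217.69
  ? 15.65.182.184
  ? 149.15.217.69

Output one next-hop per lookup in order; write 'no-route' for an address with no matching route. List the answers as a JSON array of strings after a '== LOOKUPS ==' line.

Apply in order:
  add 15.91.118.208/28 -> H2 at depth 28
  - 15.91.118.208/28 clear@28
  add 0.0.0.0/0 -> H5 at depth 0
  add 15.64.0.0/11 -> H2 at depth 11
  add 149.15.217.69/32 -> H5 at depth 32
  Q 15.66.190.247: descend 00001111010 ; hops seen [H5,H2] ; pick H2
  Q 149.15.217.69: descend 10010101000011111101100101000101 ; hops seen [H5,H5] ; pick H5
  Q 133.15.217.69: descend 100 ; hops seen [H5] ; pick H5
  Q 15.65.182.184: descend 00001111010 ; hops seen [H5,H2] ; pick H2
  Q 149.15.217.69: descend 10010101000011111101100101000101 ; hops seen [H5,H5] ; pick H5

== LOOKUPS ==
["H2","H5","H5","H2","H5"]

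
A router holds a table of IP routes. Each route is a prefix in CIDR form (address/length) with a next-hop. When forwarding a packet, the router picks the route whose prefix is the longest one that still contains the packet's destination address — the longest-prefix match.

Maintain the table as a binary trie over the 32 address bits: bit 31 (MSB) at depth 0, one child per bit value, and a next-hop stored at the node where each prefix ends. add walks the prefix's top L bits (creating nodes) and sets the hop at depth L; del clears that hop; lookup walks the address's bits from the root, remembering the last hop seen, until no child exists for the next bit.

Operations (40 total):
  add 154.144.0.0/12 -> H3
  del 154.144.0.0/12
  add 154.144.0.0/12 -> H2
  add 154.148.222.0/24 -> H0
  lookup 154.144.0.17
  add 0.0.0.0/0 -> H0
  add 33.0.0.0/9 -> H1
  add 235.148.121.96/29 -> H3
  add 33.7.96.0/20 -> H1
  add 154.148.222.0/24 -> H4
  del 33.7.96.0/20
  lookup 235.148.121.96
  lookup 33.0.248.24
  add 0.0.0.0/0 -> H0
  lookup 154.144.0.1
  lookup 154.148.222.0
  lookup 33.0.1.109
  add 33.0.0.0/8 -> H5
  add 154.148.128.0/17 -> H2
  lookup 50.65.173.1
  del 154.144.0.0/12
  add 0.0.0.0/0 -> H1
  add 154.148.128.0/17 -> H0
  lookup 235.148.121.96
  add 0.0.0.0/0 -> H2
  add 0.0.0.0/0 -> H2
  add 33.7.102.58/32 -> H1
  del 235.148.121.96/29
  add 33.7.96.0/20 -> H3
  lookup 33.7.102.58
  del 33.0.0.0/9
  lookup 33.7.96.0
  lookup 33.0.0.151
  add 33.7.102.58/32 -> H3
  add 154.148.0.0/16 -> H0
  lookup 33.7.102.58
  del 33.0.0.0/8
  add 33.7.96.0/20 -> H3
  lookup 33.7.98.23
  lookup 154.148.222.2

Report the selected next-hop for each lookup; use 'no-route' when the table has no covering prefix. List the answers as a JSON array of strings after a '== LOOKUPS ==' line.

Trace:
  + 154.144.0.0/12 (H3) depth=12
  - 154.144.0.0/12 clear@12
  + 154.144.0.0/12 (H2) depth=12
  + 154.148.222.0/24 (H0) depth=24
  Q 154.144.0.17: descend 1001101010010 ; hops seen [H2] ; pick H2
  + 0.0.0.0/0 (H0) depth=0
  + 33.0.0.0/9 (H1) depth=9
  + 235.148.121.96/29 (H3) depth=29
  + 33.7.96.0/20 (H1) depth=20
  + 154.148.222.0/24 (H4) depth=24
  - 33.7.96.0/20 clear@20
  Q 235.148.121.96: descend 11101011100101000111100101100 ; hops seen [H0,H3] ; pick H3
  Q 33.0.248.24: descend 0010000100000 ; hops seen [H0,H1] ; pick H1
  + 0.0.0.0/0 (H0) depth=0
  Q 154.144.0.1: descend 1001101010010 ; hops seen [H0,H2] ; pick H2
  Q 154.148.222.0: descend 100110101001010011011110 ; hops seen [H0,H2,H4] ; pick H4
  Q 33.0.1.109: descend 0010000100000 ; hops seen [H0,H1] ; pick H1
  + 33.0.0.0/8 (H5) depth=8
  + 154.148.128.0/17 (H2) depth=17
  Q 50.65.173.1: descend 001 ; hops seen [H0] ; pick H0
  - 154.144.0.0/12 clear@12
  + 0.0.0.0/0 (H1) depth=0
  + 154.148.128.0/17 (H0) depth=17
  Q 235.148.121.96: descend 11101011100101000111100101100 ; hops seen [H1,H3] ; pick H3
  + 0.0.0.0/0 (H2) depth=0
  + 0.0.0.0/0 (H2) depth=0
  + 33.7.102.58/32 (H1) depth=32
  - 235.148.121.96/29 clear@29
  + 33.7.96.0/20 (H3) depth=20
  Q 33.7.102.58: descend 00100001000001110110011000111010 ; hops seen [H2,H5,H1,H3,H1] ; pick H1
  - 33.0.0.0/9 clear@9
  Q 33.7.96.0: descend 001000010000011101100 ; hops seen [H2,H5,H3] ; pick H3
  Q 33.0.0.151: descend 0010000100000 ; hops seen [H2,H5] ; pick H5
  + 33.7.102.58/32 (H3) depth=32
  + 154.148.0.0/16 (H0) depth=16
  Q 33.7.102.58: descend 00100001000001110110011000111010 ; hops seen [H2,H5,H3,H3] ; pick H3
  - 33.0.0.0/8 clear@8
  + 33.7.96.0/20 (H3) depth=20
  Q 33.7.98.23: descend 001000010000011101100 ; hops seen [H2,H3] ; pick H3
  Q 154.148.222.2: descend 100110101001010011011110 ; hops seen [H2,H0,H0,H4] ; pick H4

== LOOKUPS ==
["H2","H3","H1","H2","H4","H1","H0","H3","H1","H3","H5","H3","H3","H4"]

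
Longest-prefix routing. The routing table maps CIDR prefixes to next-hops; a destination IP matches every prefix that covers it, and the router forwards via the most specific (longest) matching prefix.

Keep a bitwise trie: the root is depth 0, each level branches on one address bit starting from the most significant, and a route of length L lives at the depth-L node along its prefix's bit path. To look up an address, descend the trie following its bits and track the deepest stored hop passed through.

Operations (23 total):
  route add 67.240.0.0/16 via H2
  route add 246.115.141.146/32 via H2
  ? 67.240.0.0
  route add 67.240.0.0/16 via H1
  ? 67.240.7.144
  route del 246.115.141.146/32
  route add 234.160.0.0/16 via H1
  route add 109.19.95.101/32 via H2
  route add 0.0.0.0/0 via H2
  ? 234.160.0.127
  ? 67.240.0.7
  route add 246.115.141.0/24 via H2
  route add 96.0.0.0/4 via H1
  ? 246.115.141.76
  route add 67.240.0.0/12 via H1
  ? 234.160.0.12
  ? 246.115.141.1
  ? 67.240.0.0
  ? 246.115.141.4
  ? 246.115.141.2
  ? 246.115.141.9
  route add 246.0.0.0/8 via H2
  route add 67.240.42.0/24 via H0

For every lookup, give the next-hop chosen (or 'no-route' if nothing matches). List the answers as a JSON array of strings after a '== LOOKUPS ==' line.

Apply in order:
  + 67.240.0.0/16 (H2) depth=16
  + 246.115.141.146/32 (H2) depth=32
  Q 67.240.0.0: descend 0100001111110000 ; hops seen [H2] ; pick H2
  + 67.240.0.0/16 (H1) depth=16
  Q 67.240.7.144: descend 0100001111110000 ; hops seen [H1] ; pick H1
  del 246.115.141.146/32 (clear depth 32)
  + 234.160.0.0/16 (H1) depth=16
  + 109.19.95.101/32 (H2) depth=32
  + 0.0.0.0/0 (H2) depth=0
  Q 234.160.0.127: descend 1110101010100000 ; hops seen [H2,H1] ; pick H1
  Q 67.240.0.7: descend 0100001111110000 ; hops seen [H2,H1] ; pick H1
  + 246.115.141.0/24 (H2) depth=24
  + 96.0.0.0/4 (H1) depth=4
  Q 246.115.141.76: descend 111101100111001110001101 ; hops seen [H2,H2] ; pick H2
  + 67.240.0.0/12 (H1) depth=12
  Q 234.160.0.12: descend 1110101010100000 ; hops seen [H2,H1] ; pick H1
  Q 246.115.141.1: descend 111101100111001110001101 ; hops seen [H2,H2] ; pick H2
  Q 67.240.0.0: descend 0100001111110000 ; hops seen [H2,H1,H1] ; pick H1
  Q 246.115.141.4: descend 111101100111001110001101 ; hops seen [H2,H2] ; pick H2
  Q 246.115.141.2: descend 111101100111001110001101 ; hops seen [H2,H2] ; pick H2
  Q 246.115.141.9: descend 111101100111001110001101 ; hops seen [H2,H2] ; pick H2
  + 246.0.0.0/8 (H2) depth=8
  + 67.240.42.0/24 (H0) depth=24

== LOOKUPS ==
["H2","H1","H1","H1","H2","H1","H2","H1","H2","H2","H2"]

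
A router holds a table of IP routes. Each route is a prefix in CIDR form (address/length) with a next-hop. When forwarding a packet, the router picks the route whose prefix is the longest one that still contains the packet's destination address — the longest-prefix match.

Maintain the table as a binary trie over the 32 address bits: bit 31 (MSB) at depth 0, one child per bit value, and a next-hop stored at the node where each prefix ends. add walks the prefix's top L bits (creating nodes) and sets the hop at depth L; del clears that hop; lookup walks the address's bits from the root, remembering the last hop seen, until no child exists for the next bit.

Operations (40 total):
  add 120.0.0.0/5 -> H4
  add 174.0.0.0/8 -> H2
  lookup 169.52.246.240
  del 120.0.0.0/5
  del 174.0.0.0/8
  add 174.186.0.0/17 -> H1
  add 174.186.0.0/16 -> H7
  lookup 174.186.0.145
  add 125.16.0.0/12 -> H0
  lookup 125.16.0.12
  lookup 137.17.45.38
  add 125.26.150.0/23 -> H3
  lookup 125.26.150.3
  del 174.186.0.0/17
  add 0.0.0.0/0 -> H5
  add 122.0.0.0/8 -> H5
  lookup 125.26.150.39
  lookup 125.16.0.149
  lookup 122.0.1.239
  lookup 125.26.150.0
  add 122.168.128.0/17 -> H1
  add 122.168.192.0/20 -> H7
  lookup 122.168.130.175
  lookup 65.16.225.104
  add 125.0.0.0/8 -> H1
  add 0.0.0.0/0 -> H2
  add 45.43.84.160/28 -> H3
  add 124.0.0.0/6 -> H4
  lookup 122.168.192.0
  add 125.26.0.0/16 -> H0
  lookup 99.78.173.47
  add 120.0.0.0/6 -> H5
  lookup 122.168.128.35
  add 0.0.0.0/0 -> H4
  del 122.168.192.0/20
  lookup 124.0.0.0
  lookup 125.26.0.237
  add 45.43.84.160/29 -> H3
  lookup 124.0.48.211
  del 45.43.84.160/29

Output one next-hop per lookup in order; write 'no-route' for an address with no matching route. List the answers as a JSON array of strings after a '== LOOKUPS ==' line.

Apply in order:
  add 120.0.0.0/5 -> H4 at depth 5
  add 174.0.0.0/8 -> H2 at depth 8
  Q 169.52.246.240: descend 10101 ; hops seen [∅] ; pick no-route
  - 120.0.0.0/5 clear@5
  - 174.0.0.0/8 clear@8
  add 174.186.0.0/17 -> H1 at depth 17
  add 174.186.0.0/16 -> H7 at depth 16
  Q 174.186.0.145: descend 10101110101110100 ; hops seen [H7,H1] ; pick H1
  add 125.16.0.0/12 -> H0 at depth 12
  Q 125.16.0.12: descend 011111010001 ; hops seen [H0] ; pick H0
  Q 137.17.45.38: descend 10 ; hops seen [∅] ; pick no-route
  add 125.26.150.0/23 -> H3 at depth 23
  Q 125.26.150.3: descend 01111101000110101001011 ; hops seen [H0,H3] ; pick H3
  - 174.186.0.0/17 clear@17
  add 0.0.0.0/0 -> H5 at depth 0
  add 122.0.0.0/8 -> H5 at depth 8
  Q 125.26.150.39: descend 01111101000110101001011 ; hops seen [H5,H0,H3] ; pick H3
  Q 125.16.0.149: descend 011111010001 ; hops seen [H5,H0] ; pick H0
  Q 122.0.1.239: descend 01111010 ; hops seen [H5,H5] ; pick H5
  Q 125.26.150.0: descend 01111101000110101001011 ; hops seen [H5,H0,H3] ; pick H3
  add 122.168.128.0/17 -> H1 at depth 17
  add 122.168.192.0/20 -> H7 at depth 20
  Q 122.168.130.175: descend 01111010101010001 ; hops seen [H5,H5,H1] ; pick H1
  Q 65.16.225.104: descend 01 ; hops seen [H5] ; pick H5
  add 125.0.0.0/8 -> H1 at depth 8
  add 0.0.0.0/0 -> H2 at depth 0
  add 45.43.84.160/28 -> H3 at depth 28
  add 124.0.0.0/6 -> H4 at depth 6
  Q 122.168.192.0: descend 01111010101010001100 ; hops seen [H2,H5,H1,H7] ; pick H7
  add 125.26.0.0/16 -> H0 at depth 16
  Q 99.78.173.47: descend 011 ; hops seen [H2] ; pick H2
  add 120.0.0.0/6 -> H5 at depth 6
  Q 122.168.128.35: descend 01111010101010001 ; hops seen [H2,H5,H5,H1] ; pick H1
  add 0.0.0.0/0 -> H4 at depth 0
  - 122.168.192.0/20 clear@20
  Q 124.0.0.0: descend 0111110 ; hops seen [H4,H4] ; pick H4
  Q 125.26.0.237: descend 0111110100011010 ; hops seen [H4,H4,H1,H0,H0] ; pick H0
  add 45.43.84.160/29 -> H3 at depth 29
  Q 124.0.48.211: descend 0111110 ; hops seen [H4,H4] ; pick H4
  - 45.43.84.160/29 clear@29

== LOOKUPS ==
["no-route","H1","H0","no-route","H3","H3","H0","H5","H3","H1","H5","H7","H2","H1","H4","H0","H4"]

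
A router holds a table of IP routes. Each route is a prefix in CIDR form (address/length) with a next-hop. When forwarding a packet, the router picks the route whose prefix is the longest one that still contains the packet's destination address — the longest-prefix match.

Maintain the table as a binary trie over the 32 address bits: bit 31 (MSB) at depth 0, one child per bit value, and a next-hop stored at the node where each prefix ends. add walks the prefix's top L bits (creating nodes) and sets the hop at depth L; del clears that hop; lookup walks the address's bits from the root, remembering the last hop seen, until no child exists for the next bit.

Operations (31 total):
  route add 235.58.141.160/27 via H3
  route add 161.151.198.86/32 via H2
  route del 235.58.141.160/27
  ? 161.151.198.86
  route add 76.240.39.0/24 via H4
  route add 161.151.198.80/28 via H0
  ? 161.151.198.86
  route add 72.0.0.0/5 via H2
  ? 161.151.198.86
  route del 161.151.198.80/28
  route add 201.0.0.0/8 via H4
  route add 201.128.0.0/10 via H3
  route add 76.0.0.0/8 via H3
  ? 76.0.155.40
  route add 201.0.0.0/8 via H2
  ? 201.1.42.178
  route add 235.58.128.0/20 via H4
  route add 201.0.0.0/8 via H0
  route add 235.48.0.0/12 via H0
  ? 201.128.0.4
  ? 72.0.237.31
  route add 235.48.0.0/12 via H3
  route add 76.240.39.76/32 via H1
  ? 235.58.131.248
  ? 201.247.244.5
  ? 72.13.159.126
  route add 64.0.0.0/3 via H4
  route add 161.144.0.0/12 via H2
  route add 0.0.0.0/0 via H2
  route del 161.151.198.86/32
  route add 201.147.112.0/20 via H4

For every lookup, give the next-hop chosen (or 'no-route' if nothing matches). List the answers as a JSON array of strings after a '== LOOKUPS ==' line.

Process each operation:
  + 235.58.141.160/27 (H3) depth=27
  + 161.151.198.86/32 (H2) depth=32
  del 235.58.141.160/27 (clear depth 27)
  ? 161.151.198.86  path d0:-→d1:-→d2:-→d3:-→d4:-→d5:-→d6:-→d7:-→d8:-→d9:-→d10:-→d11:-→d12:-→d13:-→d14:-→d15:-→d16:-→d17:-→d18:-→d19:-→d20:-→d21:-→d22:-→d23:-→d24:-→d25:-→d26:-→d27:-→d28:-→d29:-→d30:-→d31:-→d32:H2  best=H2
  + 76.240.39.0/24 (H4) depth=24
  + 161.151.198.80/28 (H0) depth=28
  ? 161.151.198.86  path d0:-→d1:-→d2:-→d3:-→d4:-→d5:-→d6:-→d7:-→d8:-→d9:-→d10:-→d11:-→d12:-→d13:-→d14:-→d15:-→d16:-→d17:-→d18:-→d19:-→d20:-→d21:-→d22:-→d23:-→d24:-→d25:-→d26:-→d27:-→d28:H0→d29:-→d30:-→d31:-→d32:H2  best=H2
  + 72.0.0.0/5 (H2) depth=5
  ? 161.151.198.86  path d0:-→d1:-→d2:-→d3:-→d4:-→d5:-→d6:-→d7:-→d8:-→d9:-→d10:-→d11:-→d12:-→d13:-→d14:-→d15:-→d16:-→d17:-→d18:-→d19:-→d20:-→d21:-→d22:-→d23:-→d24:-→d25:-→d26:-→d27:-→d28:H0→d29:-→d30:-→d31:-→d32:H2  best=H2
  del 161.151.198.80/28 (clear depth 28)
  + 201.0.0.0/8 (H4) depth=8
  + 201.128.0.0/10 (H3) depth=10
  + 76.0.0.0/8 (H3) depth=8
  ? 76.0.155.40  path d0:-→d1:-→d2:-→d3:-→d4:-→d5:H2→d6:-→d7:-→d8:H3  best=H3
  + 201.0.0.0/8 (H2) depth=8
  ? 201.1.42.178  path d0:-→d1:-→d2:-→d3:-→d4:-→d5:-→d6:-→d7:-→d8:H2  best=H2
  + 235.58.128.0/20 (H4) depth=20
  + 201.0.0.0/8 (H0) depth=8
  + 235.48.0.0/12 (H0) depth=12
  ? 201.128.0.4  path d0:-→d1:-→d2:-→d3:-→d4:-→d5:-→d6:-→d7:-→d8:H0→d9:-→d10:H3  best=H3
  ? 72.0.237.31  path d0:-→d1:-→d2:-→d3:-→d4:-→d5:H2  best=H2
  + 235.48.0.0/12 (H3) depth=12
  + 76.240.39.76/32 (H1) depth=32
  ? 235.58.131.248  path d0:-→d1:-→d2:-→d3:-→d4:-→d5:-→d6:-→d7:-→d8:-→d9:-→d10:-→d11:-→d12:H3→d13:-→d14:-→d15:-→d16:-→d17:-→d18:-→d19:-→d20:H4  best=H4
  ? 201.247.244.5  path d0:-→d1:-→d2:-→d3:-→d4:-→d5:-→d6:-→d7:-→d8:H0→d9:-  best=H0
  ? 72.13.159.126  path d0:-→d1:-→d2:-→d3:-→d4:-→d5:H2  best=H2
  + 64.0.0.0/3 (H4) depth=3
  + 161.144.0.0/12 (H2) depth=12
  + 0.0.0.0/0 (H2) depth=0
  del 161.151.198.86/32 (clear depth 32)
  + 201.147.112.0/20 (H4) depth=20

== LOOKUPS ==
["H2","H2","H2","H3","H2","H3","H2","H4","H0","H2"]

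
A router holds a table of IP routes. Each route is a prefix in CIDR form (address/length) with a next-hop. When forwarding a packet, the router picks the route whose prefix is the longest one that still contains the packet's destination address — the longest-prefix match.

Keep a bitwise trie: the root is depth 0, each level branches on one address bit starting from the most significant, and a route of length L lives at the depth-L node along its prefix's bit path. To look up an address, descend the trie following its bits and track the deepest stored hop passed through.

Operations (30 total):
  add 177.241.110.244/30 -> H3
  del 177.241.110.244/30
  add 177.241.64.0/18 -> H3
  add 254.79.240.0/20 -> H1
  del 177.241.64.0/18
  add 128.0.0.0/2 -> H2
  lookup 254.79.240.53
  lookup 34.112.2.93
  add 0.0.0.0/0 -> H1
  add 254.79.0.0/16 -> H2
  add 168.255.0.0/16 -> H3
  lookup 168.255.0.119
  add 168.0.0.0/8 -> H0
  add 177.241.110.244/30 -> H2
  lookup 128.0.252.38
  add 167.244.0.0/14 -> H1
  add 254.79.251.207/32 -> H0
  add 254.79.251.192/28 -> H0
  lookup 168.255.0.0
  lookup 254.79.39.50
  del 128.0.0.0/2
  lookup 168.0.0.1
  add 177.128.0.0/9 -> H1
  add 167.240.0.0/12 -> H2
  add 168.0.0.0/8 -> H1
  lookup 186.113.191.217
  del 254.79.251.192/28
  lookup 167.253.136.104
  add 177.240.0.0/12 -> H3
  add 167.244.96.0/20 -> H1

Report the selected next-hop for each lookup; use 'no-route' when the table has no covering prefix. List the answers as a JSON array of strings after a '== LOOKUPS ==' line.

Process each operation:
  + 177.241.110.244/30 (H3) depth=30
  - 177.241.110.244/30 clear@30
  + 177.241.64.0/18 (H3) depth=18
  + 254.79.240.0/20 (H1) depth=20
  - 177.241.64.0/18 clear@18
  + 128.0.0.0/2 (H2) depth=2
  Q 254.79.240.53: descend 11111110010011111111 ; hops seen [H1] ; pick H1
  Q 34.112.2.93: descend ε ; hops seen [∅] ; pick no-route
  + 0.0.0.0/0 (H1) depth=0
  + 254.79.0.0/16 (H2) depth=16
  + 168.255.0.0/16 (H3) depth=16
  Q 168.255.0.119: descend 1010100011111111 ; hops seen [H1,H2,H3] ; pick H3
  + 168.0.0.0/8 (H0) depth=8
  + 177.241.110.244/30 (H2) depth=30
  Q 128.0.252.38: descend 10 ; hops seen [H1,H2] ; pick H2
  + 167.244.0.0/14 (H1) depth=14
  + 254.79.251.207/32 (H0) depth=32
  + 254.79.251.192/28 (H0) depth=28
  Q 168.255.0.0: descend 1010100011111111 ; hops seen [H1,H2,H0,H3] ; pick H3
  Q 254.79.39.50: descend 1111111001001111 ; hops seen [H1,H2] ; pick H2
  - 128.0.0.0/2 clear@2
  Q 168.0.0.1: descend 10101000 ; hops seen [H1,H0] ; pick H0
  + 177.128.0.0/9 (H1) depth=9
  + 167.240.0.0/12 (H2) depth=12
  + 168.0.0.0/8 (H1) depth=8
  Q 186.113.191.217: descend 1011 ; hops seen [H1] ; pick H1
  - 254.79.251.192/28 clear@28
  Q 167.253.136.104: descend 101001111111 ; hops seen [H1,H2] ; pick H2
  + 177.240.0.0/12 (H3) depth=12
  + 167.244.96.0/20 (H1) depth=20

== LOOKUPS ==
["H1","no-route","H3","H2","H3","H2","H0","H1","H2"]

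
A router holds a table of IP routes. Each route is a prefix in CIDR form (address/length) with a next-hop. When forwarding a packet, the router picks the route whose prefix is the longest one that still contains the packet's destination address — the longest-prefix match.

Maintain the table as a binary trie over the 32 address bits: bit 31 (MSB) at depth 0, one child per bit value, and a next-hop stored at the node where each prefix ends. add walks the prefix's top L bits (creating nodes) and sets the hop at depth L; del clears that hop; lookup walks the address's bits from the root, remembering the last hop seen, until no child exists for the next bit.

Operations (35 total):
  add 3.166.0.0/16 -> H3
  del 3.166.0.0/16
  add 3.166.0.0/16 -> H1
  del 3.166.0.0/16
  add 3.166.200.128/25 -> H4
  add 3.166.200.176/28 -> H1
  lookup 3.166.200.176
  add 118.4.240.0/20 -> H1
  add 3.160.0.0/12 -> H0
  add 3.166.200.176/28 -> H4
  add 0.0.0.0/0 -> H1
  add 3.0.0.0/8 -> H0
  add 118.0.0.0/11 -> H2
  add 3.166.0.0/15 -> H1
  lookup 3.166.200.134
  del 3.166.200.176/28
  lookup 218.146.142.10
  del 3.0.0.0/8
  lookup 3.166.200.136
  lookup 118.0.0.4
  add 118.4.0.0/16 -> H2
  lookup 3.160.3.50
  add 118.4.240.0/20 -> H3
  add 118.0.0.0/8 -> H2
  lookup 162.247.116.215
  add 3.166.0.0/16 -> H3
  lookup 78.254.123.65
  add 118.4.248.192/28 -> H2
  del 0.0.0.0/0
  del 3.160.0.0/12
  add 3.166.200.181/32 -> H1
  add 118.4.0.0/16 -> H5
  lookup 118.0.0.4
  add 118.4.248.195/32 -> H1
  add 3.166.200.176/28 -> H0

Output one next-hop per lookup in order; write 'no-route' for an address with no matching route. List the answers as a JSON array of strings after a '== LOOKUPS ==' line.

Trace:
  + 3.166.0.0/16 (H3) depth=16
  - 3.166.0.0/16 clear@16
  + 3.166.0.0/16 (H1) depth=16
  - 3.166.0.0/16 clear@16
  + 3.166.200.128/25 (H4) depth=25
  + 3.166.200.176/28 (H1) depth=28
  ? 3.166.200.176  path d0:-→d1:-→d2:-→d3:-→d4:-→d5:-→d6:-→d7:-→d8:-→d9:-→d10:-→d11:-→d12:-→d13:-→d14:-→d15:-→d16:-→d17:-→d18:-→d19:-→d20:-→d21:-→d22:-→d23:-→d24:-→d25:H4→d26:-→d27:-→d28:H1  best=H1
  + 118.4.240.0/20 (H1) depth=20
  + 3.160.0.0/12 (H0) depth=12
  + 3.166.200.176/28 (H4) depth=28
  + 0.0.0.0/0 (H1) depth=0
  + 3.0.0.0/8 (H0) depth=8
  + 118.0.0.0/11 (H2) depth=11
  + 3.166.0.0/15 (H1) depth=15
  ? 3.166.200.134  path d0:H1→d1:-→d2:-→d3:-→d4:-→d5:-→d6:-→d7:-→d8:H0→d9:-→d10:-→d11:-→d12:H0→d13:-→d14:-→d15:H1→d16:-→d17:-→d18:-→d19:-→d20:-→d21:-→d22:-→d23:-→d24:-→d25:H4→d26:-  best=H4
  - 3.166.200.176/28 clear@28
  ? 218.146.142.10  path d0:H1  best=H1
  - 3.0.0.0/8 clear@8
  ? 3.166.200.136  path d0:H1→d1:-→d2:-→d3:-→d4:-→d5:-→d6:-→d7:-→d8:-→d9:-→d10:-→d11:-→d12:H0→d13:-→d14:-→d15:H1→d16:-→d17:-→d18:-→d19:-→d20:-→d21:-→d22:-→d23:-→d24:-→d25:H4→d26:-  best=H4
  ? 118.0.0.4  path d0:H1→d1:-→d2:-→d3:-→d4:-→d5:-→d6:-→d7:-→d8:-→d9:-→d10:-→d11:H2→d12:-→d13:-  best=H2
  + 118.4.0.0/16 (H2) depth=16
  ? 3.160.3.50  path d0:H1→d1:-→d2:-→d3:-→d4:-→d5:-→d6:-→d7:-→d8:-→d9:-→d10:-→d11:-→d12:H0→d13:-  best=H0
  + 118.4.240.0/20 (H3) depth=20
  + 118.0.0.0/8 (H2) depth=8
  ? 162.247.116.215  path d0:H1  best=H1
  + 3.166.0.0/16 (H3) depth=16
  ? 78.254.123.65  path d0:H1→d1:-→d2:-  best=H1
  + 118.4.248.192/28 (H2) depth=28
  - 0.0.0.0/0 clear@0
  - 3.160.0.0/12 clear@12
  + 3.166.200.181/32 (H1) depth=32
  + 118.4.0.0/16 (H5) depth=16
  ? 118.0.0.4  path d0:-→d1:-→d2:-→d3:-→d4:-→d5:-→d6:-→d7:-→d8:H2→d9:-→d10:-→d11:H2→d12:-→d13:-  best=H2
  + 118.4.248.195/32 (H1) depth=32
  + 3.166.200.176/28 (H0) depth=28

== LOOKUPS ==
["H1","H4","H1","H4","H2","H0","H1","H1","H2"]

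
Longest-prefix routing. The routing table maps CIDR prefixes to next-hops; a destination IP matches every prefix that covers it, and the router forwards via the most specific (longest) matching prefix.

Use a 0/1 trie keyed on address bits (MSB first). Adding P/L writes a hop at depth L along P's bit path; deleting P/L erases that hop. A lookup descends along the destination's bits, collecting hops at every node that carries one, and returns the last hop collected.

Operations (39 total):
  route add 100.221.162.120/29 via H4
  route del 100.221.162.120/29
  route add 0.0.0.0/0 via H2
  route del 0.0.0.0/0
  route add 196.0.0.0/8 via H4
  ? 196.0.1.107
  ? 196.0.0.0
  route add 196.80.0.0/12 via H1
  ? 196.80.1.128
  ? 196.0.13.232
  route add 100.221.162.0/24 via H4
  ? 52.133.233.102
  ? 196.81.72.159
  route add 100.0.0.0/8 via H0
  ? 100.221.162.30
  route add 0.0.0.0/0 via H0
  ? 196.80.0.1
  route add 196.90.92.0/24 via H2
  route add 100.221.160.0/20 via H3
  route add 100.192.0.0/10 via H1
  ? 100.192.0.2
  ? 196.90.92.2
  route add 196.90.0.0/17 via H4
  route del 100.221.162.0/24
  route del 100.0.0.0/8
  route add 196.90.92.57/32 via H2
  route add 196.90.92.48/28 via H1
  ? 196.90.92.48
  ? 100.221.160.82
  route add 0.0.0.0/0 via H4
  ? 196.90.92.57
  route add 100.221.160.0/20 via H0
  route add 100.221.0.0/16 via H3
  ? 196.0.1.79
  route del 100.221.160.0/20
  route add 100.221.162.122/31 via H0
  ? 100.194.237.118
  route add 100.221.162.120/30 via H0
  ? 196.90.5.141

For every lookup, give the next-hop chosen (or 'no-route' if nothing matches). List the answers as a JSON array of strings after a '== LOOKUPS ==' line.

Apply in order:
  + 100.221.162.120/29 (H4) depth=29
  - 100.221.162.120/29 clear@29
  + 0.0.0.0/0 (H2) depth=0
  - 0.0.0.0/0 clear@0
  + 196.0.0.0/8 (H4) depth=8
  ? 196.0.1.107  path d0:-→d1:-→d2:-→d3:-→d4:-→d5:-→d6:-→d7:-→d8:H4  best=H4
  ? 196.0.0.0  path d0:-→d1:-→d2:-→d3:-→d4:-→d5:-→d6:-→d7:-→d8:H4  best=H4
  + 196.80.0.0/12 (H1) depth=12
  ? 196.80.1.128  path d0:-→d1:-→d2:-→d3:-→d4:-→d5:-→d6:-→d7:-→d8:H4→d9:-→d10:-→d11:-→d12:H1  best=H1
  ? 196.0.13.232  path d0:-→d1:-→d2:-→d3:-→d4:-→d5:-→d6:-→d7:-→d8:H4→d9:-  best=H4
  + 100.221.162.0/24 (H4) depth=24
  ? 52.133.233.102  path d0:-→d1:-  best=no-route
  ? 196.81.72.159  path d0:-→d1:-→d2:-→d3:-→d4:-→d5:-→d6:-→d7:-→d8:H4→d9:-→d10:-→d11:-→d12:H1  best=H1
  + 100.0.0.0/8 (H0) depth=8
  ? 100.221.162.30  path d0:-→d1:-→d2:-→d3:-→d4:-→d5:-→d6:-→d7:-→d8:H0→d9:-→d10:-→d11:-→d12:-→d13:-→d14:-→d15:-→d16:-→d17:-→d18:-→d19:-→d20:-→d21:-→d22:-→d23:-→d24:H4→d25:-  best=H4
  + 0.0.0.0/0 (H0) depth=0
  ? 196.80.0.1  path d0:H0→d1:-→d2:-→d3:-→d4:-→d5:-→d6:-→d7:-→d8:H4→d9:-→d10:-→d11:-→d12:H1  best=H1
  + 196.90.92.0/24 (H2) depth=24
  + 100.221.160.0/20 (H3) depth=20
  + 100.192.0.0/10 (H1) depth=10
  ? 100.192.0.2  path d0:H0→d1:-→d2:-→d3:-→d4:-→d5:-→d6:-→d7:-→d8:H0→d9:-→d10:H1→d11:-  best=H1
  ? 196.90.92.2  path d0:H0→d1:-→d2:-→d3:-→d4:-→d5:-→d6:-→d7:-→d8:H4→d9:-→d10:-→d11:-→d12:H1→d13:-→d14:-→d15:-→d16:-→d17:-→d18:-→d19:-→d20:-→d21:-→d22:-→d23:-→d24:H2  best=H2
  + 196.90.0.0/17 (H4) depth=17
  - 100.221.162.0/24 clear@24
  - 100.0.0.0/8 clear@8
  + 196.90.92.57/32 (H2) depth=32
  + 196.90.92.48/28 (H1) depth=28
  ? 196.90.92.48  path d0:H0→d1:-→d2:-→d3:-→d4:-→d5:-→d6:-→d7:-→d8:H4→d9:-→d10:-→d11:-→d12:H1→d13:-→d14:-→d15:-→d16:-→d17:H4→d18:-→d19:-→d20:-→d21:-→d22:-→d23:-→d24:H2→d25:-→d26:-→d27:-→d28:H1  best=H1
  ? 100.221.160.82  path d0:H0→d1:-→d2:-→d3:-→d4:-→d5:-→d6:-→d7:-→d8:-→d9:-→d10:H1→d11:-→d12:-→d13:-→d14:-→d15:-→d16:-→d17:-→d18:-→d19:-→d20:H3→d21:-→d22:-  best=H3
  + 0.0.0.0/0 (H4) depth=0
  ? 196.90.92.57  path d0:H4→d1:-→d2:-→d3:-→d4:-→d5:-→d6:-→d7:-→d8:H4→d9:-→d10:-→d11:-→d12:H1→d13:-→d14:-→d15:-→d16:-→d17:H4→d18:-→d19:-→d20:-→d21:-→d22:-→d23:-→d24:H2→d25:-→d26:-→d27:-→d28:H1→d29:-→d30:-→d31:-→d32:H2  best=H2
  + 100.221.160.0/20 (H0) depth=20
  + 100.221.0.0/16 (H3) depth=16
  ? 196.0.1.79  path d0:H4→d1:-→d2:-→d3:-→d4:-→d5:-→d6:-→d7:-→d8:H4→d9:-  best=H4
  - 100.221.160.0/20 clear@20
  + 100.221.162.122/31 (H0) depth=31
  ? 100.194.237.118  path d0:H4→d1:-→d2:-→d3:-→d4:-→d5:-→d6:-→d7:-→d8:-→d9:-→d10:H1→d11:-  best=H1
  + 100.221.162.120/30 (H0) depth=30
  ? 196.90.5.141  path d0:H4→d1:-→d2:-→d3:-→d4:-→d5:-→d6:-→d7:-→d8:H4→d9:-→d10:-→d11:-→d12:H1→d13:-→d14:-→d15:-→d16:-→d17:H4  best=H4

== LOOKUPS ==
["H4","H4","H1","H4","no-route","H1","H4","H1","H1","H2","H1","H3","H2","H4","H1","H4"]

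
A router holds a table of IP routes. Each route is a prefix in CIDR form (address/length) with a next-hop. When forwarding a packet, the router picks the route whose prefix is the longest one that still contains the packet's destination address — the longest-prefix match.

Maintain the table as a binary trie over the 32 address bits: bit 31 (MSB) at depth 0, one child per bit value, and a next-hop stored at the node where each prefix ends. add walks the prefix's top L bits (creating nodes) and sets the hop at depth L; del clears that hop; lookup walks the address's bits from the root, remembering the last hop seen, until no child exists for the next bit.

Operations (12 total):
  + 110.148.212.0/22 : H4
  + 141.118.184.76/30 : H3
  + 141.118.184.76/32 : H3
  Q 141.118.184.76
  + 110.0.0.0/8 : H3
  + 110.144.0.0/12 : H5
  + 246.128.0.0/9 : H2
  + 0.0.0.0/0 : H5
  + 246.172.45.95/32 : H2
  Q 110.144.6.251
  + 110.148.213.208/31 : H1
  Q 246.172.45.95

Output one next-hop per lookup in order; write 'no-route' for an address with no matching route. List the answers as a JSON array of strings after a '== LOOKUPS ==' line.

Apply in order:
  + 110.148.212.0/22 (H4) depth=22
  + 141.118.184.76/30 (H3) depth=30
  + 141.118.184.76/32 (H3) depth=32
  Q 141.118.184.76: descend 10001101011101101011100001001100 ; hops seen [H3,H3] ; pick H3
  + 110.0.0.0/8 (H3) depth=8
  + 110.144.0.0/12 (H5) depth=12
  + 246.128.0.0/9 (H2) depth=9
  + 0.0.0.0/0 (H5) depth=0
  + 246.172.45.95/32 (H2) depth=32
  Q 110.144.6.251: descend 0110111010010 ; hops seen [H5,H3,H5] ; pick H5
  + 110.148.213.208/31 (H1) depth=31
  Q 246.172.45.95: descend 11110110101011000010110101011111 ; hops seen [H5,H2,H2] ; pick H2

== LOOKUPS ==
["H3","H5","H2"]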